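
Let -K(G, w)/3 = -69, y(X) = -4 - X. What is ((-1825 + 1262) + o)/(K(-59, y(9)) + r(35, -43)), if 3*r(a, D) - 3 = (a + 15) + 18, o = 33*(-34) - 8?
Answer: -5079/692 ≈ -7.3396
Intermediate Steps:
K(G, w) = 207 (K(G, w) = -3*(-69) = 207)
o = -1130 (o = -1122 - 8 = -1130)
r(a, D) = 12 + a/3 (r(a, D) = 1 + ((a + 15) + 18)/3 = 1 + ((15 + a) + 18)/3 = 1 + (33 + a)/3 = 1 + (11 + a/3) = 12 + a/3)
((-1825 + 1262) + o)/(K(-59, y(9)) + r(35, -43)) = ((-1825 + 1262) - 1130)/(207 + (12 + (⅓)*35)) = (-563 - 1130)/(207 + (12 + 35/3)) = -1693/(207 + 71/3) = -1693/692/3 = -1693*3/692 = -5079/692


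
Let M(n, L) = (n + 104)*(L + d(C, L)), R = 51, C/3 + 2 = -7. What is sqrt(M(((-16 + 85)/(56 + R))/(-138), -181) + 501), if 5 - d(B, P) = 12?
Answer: I*sqrt(218104841)/107 ≈ 138.02*I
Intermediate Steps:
C = -27 (C = -6 + 3*(-7) = -6 - 21 = -27)
d(B, P) = -7 (d(B, P) = 5 - 1*12 = 5 - 12 = -7)
M(n, L) = (-7 + L)*(104 + n) (M(n, L) = (n + 104)*(L - 7) = (104 + n)*(-7 + L) = (-7 + L)*(104 + n))
sqrt(M(((-16 + 85)/(56 + R))/(-138), -181) + 501) = sqrt((-728 - 7*(-16 + 85)/(56 + 51)/(-138) + 104*(-181) - 181*(-16 + 85)/(56 + 51)/(-138)) + 501) = sqrt((-728 - 7*69/107*(-1)/138 - 18824 - 181*69/107*(-1)/138) + 501) = sqrt((-728 - 7*69*(1/107)*(-1)/138 - 18824 - 181*69*(1/107)*(-1)/138) + 501) = sqrt((-728 - 483*(-1)/(107*138) - 18824 - 12489*(-1)/(107*138)) + 501) = sqrt((-728 - 7*(-1/214) - 18824 - 181*(-1/214)) + 501) = sqrt((-728 + 7/214 - 18824 + 181/214) + 501) = sqrt(-2091970/107 + 501) = sqrt(-2038363/107) = I*sqrt(218104841)/107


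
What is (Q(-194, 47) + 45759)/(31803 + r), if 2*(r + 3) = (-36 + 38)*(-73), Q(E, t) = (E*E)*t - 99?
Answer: 1814552/31727 ≈ 57.193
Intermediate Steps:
Q(E, t) = -99 + t*E**2 (Q(E, t) = E**2*t - 99 = t*E**2 - 99 = -99 + t*E**2)
r = -76 (r = -3 + ((-36 + 38)*(-73))/2 = -3 + (2*(-73))/2 = -3 + (1/2)*(-146) = -3 - 73 = -76)
(Q(-194, 47) + 45759)/(31803 + r) = ((-99 + 47*(-194)**2) + 45759)/(31803 - 76) = ((-99 + 47*37636) + 45759)/31727 = ((-99 + 1768892) + 45759)*(1/31727) = (1768793 + 45759)*(1/31727) = 1814552*(1/31727) = 1814552/31727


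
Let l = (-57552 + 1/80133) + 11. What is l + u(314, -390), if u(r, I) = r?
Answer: -4585771190/80133 ≈ -57227.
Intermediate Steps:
l = -4610932952/80133 (l = (-57552 + 1/80133) + 11 = -4611814415/80133 + 11 = -4610932952/80133 ≈ -57541.)
l + u(314, -390) = -4610932952/80133 + 314 = -4585771190/80133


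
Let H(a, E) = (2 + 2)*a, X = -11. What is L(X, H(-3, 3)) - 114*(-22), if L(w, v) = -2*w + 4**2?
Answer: 2546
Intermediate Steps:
H(a, E) = 4*a
L(w, v) = 16 - 2*w (L(w, v) = -2*w + 16 = 16 - 2*w)
L(X, H(-3, 3)) - 114*(-22) = (16 - 2*(-11)) - 114*(-22) = (16 + 22) + 2508 = 38 + 2508 = 2546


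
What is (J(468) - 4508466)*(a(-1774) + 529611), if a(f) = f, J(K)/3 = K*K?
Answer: -2032908254778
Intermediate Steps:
J(K) = 3*K² (J(K) = 3*(K*K) = 3*K²)
(J(468) - 4508466)*(a(-1774) + 529611) = (3*468² - 4508466)*(-1774 + 529611) = (3*219024 - 4508466)*527837 = (657072 - 4508466)*527837 = -3851394*527837 = -2032908254778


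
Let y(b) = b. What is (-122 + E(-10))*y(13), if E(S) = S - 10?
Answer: -1846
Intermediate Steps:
E(S) = -10 + S
(-122 + E(-10))*y(13) = (-122 + (-10 - 10))*13 = (-122 - 20)*13 = -142*13 = -1846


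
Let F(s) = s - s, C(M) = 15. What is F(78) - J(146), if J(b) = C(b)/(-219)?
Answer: 5/73 ≈ 0.068493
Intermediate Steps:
F(s) = 0
J(b) = -5/73 (J(b) = 15/(-219) = 15*(-1/219) = -5/73)
F(78) - J(146) = 0 - 1*(-5/73) = 0 + 5/73 = 5/73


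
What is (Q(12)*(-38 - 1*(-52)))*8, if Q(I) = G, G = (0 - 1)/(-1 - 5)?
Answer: 56/3 ≈ 18.667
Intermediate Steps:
G = ⅙ (G = -1/(-6) = -1*(-⅙) = ⅙ ≈ 0.16667)
Q(I) = ⅙
(Q(12)*(-38 - 1*(-52)))*8 = ((-38 - 1*(-52))/6)*8 = ((-38 + 52)/6)*8 = ((⅙)*14)*8 = (7/3)*8 = 56/3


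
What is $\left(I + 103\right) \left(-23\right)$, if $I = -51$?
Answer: $-1196$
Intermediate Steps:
$\left(I + 103\right) \left(-23\right) = \left(-51 + 103\right) \left(-23\right) = 52 \left(-23\right) = -1196$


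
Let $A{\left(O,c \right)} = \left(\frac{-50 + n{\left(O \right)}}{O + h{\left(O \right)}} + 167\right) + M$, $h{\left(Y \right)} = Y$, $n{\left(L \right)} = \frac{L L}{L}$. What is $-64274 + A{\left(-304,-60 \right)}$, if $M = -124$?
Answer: $- \frac{19526047}{304} \approx -64230.0$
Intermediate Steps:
$n{\left(L \right)} = L$ ($n{\left(L \right)} = \frac{L^{2}}{L} = L$)
$A{\left(O,c \right)} = 43 + \frac{-50 + O}{2 O}$ ($A{\left(O,c \right)} = \left(\frac{-50 + O}{O + O} + 167\right) - 124 = \left(\frac{-50 + O}{2 O} + 167\right) - 124 = \left(167 + \frac{-50 + O}{2 O}\right) - 124 = 43 + \frac{-50 + O}{2 O}$)
$-64274 + A{\left(-304,-60 \right)} = -64274 + \left(\frac{87}{2} - \frac{25}{-304}\right) = -64274 + \left(\frac{87}{2} - - \frac{25}{304}\right) = -64274 + \left(\frac{87}{2} + \frac{25}{304}\right) = -64274 + \frac{13249}{304} = - \frac{19526047}{304}$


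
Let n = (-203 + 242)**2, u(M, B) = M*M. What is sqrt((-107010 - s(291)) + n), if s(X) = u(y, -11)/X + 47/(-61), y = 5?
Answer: I*sqrt(33239157317337)/17751 ≈ 324.79*I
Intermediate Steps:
u(M, B) = M**2
n = 1521 (n = 39**2 = 1521)
s(X) = -47/61 + 25/X (s(X) = 5**2/X + 47/(-61) = 25/X + 47*(-1/61) = 25/X - 47/61 = -47/61 + 25/X)
sqrt((-107010 - s(291)) + n) = sqrt((-107010 - (-47/61 + 25/291)) + 1521) = sqrt((-107010 - 1*(-12152/17751)) + 1521) = sqrt((-107010 + 12152/17751) + 1521) = sqrt(-1899522358/17751 + 1521) = sqrt(-1872523087/17751) = I*sqrt(33239157317337)/17751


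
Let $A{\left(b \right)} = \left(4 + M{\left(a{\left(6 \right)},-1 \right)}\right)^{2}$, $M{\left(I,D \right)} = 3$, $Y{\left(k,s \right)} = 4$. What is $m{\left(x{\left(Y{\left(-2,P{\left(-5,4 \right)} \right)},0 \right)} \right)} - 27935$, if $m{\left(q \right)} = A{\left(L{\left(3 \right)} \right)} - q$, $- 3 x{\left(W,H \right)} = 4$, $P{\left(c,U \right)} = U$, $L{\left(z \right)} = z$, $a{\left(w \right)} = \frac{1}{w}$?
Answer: $- \frac{83654}{3} \approx -27885.0$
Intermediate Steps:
$x{\left(W,H \right)} = - \frac{4}{3}$ ($x{\left(W,H \right)} = \left(- \frac{1}{3}\right) 4 = - \frac{4}{3}$)
$A{\left(b \right)} = 49$ ($A{\left(b \right)} = \left(4 + 3\right)^{2} = 7^{2} = 49$)
$m{\left(q \right)} = 49 - q$
$m{\left(x{\left(Y{\left(-2,P{\left(-5,4 \right)} \right)},0 \right)} \right)} - 27935 = \left(49 - - \frac{4}{3}\right) - 27935 = \left(49 + \frac{4}{3}\right) - 27935 = \frac{151}{3} - 27935 = - \frac{83654}{3}$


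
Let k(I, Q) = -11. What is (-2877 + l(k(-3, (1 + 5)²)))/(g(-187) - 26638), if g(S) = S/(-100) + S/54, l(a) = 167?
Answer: 7317000/71926901 ≈ 0.10173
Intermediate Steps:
g(S) = 23*S/2700 (g(S) = S*(-1/100) + S*(1/54) = -S/100 + S/54 = 23*S/2700)
(-2877 + l(k(-3, (1 + 5)²)))/(g(-187) - 26638) = (-2877 + 167)/((23/2700)*(-187) - 26638) = -2710/(-4301/2700 - 26638) = -2710/(-71926901/2700) = -2710*(-2700/71926901) = 7317000/71926901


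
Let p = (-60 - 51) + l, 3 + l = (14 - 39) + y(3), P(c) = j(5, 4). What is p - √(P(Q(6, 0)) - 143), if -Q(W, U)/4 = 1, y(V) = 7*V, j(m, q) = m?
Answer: -118 - I*√138 ≈ -118.0 - 11.747*I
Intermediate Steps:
Q(W, U) = -4 (Q(W, U) = -4*1 = -4)
P(c) = 5
l = -7 (l = -3 + ((14 - 39) + 7*3) = -3 + (-25 + 21) = -3 - 4 = -7)
p = -118 (p = (-60 - 51) - 7 = -111 - 7 = -118)
p - √(P(Q(6, 0)) - 143) = -118 - √(5 - 143) = -118 - √(-138) = -118 - I*√138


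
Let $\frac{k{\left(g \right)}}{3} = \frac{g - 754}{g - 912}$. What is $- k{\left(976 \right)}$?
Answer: $- \frac{333}{32} \approx -10.406$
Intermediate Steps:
$k{\left(g \right)} = \frac{3 \left(-754 + g\right)}{-912 + g}$ ($k{\left(g \right)} = 3 \frac{g - 754}{g - 912} = 3 \frac{-754 + g}{-912 + g} = \frac{3 \left(-754 + g\right)}{-912 + g}$)
$- k{\left(976 \right)} = - \frac{3 \left(-754 + 976\right)}{-912 + 976} = - \frac{3 \cdot 222}{64} = \left(-1\right) \frac{333}{32} = - \frac{333}{32}$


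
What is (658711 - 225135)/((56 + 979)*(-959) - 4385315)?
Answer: -54197/672235 ≈ -0.080622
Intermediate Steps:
(658711 - 225135)/((56 + 979)*(-959) - 4385315) = 433576/(1035*(-959) - 4385315) = 433576/(-992565 - 4385315) = 433576/(-5377880) = 433576*(-1/5377880) = -54197/672235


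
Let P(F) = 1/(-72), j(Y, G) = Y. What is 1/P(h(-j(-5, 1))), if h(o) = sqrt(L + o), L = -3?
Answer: -72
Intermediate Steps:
h(o) = sqrt(-3 + o)
P(F) = -1/72
1/P(h(-j(-5, 1))) = 1/(-1/72) = -72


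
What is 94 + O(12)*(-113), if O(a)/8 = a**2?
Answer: -130082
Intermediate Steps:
O(a) = 8*a**2
94 + O(12)*(-113) = 94 + (8*12**2)*(-113) = 94 + (8*144)*(-113) = 94 + 1152*(-113) = 94 - 130176 = -130082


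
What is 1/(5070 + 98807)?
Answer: 1/103877 ≈ 9.6268e-6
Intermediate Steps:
1/(5070 + 98807) = 1/103877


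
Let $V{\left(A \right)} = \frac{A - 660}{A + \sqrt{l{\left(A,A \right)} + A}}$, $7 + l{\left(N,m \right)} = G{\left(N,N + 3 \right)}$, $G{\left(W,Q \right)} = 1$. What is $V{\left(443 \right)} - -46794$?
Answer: $\frac{9162730597}{195812} + \frac{217 \sqrt{437}}{195812} \approx 46794.0$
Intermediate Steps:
$l{\left(N,m \right)} = -6$ ($l{\left(N,m \right)} = -7 + 1 = -6$)
$V{\left(A \right)} = \frac{-660 + A}{A + \sqrt{-6 + A}}$ ($V{\left(A \right)} = \frac{A - 660}{A + \sqrt{-6 + A}} = \frac{-660 + A}{A + \sqrt{-6 + A}}$)
$V{\left(443 \right)} - -46794 = \frac{-660 + 443}{443 + \sqrt{-6 + 443}} - -46794 = \frac{1}{443 + \sqrt{437}} \left(-217\right) + 46794 = - \frac{217}{443 + \sqrt{437}} + 46794 = 46794 - \frac{217}{443 + \sqrt{437}}$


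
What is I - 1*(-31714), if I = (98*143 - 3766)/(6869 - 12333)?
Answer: 21659381/683 ≈ 31712.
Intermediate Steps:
I = -1281/683 (I = (14014 - 3766)/(-5464) = 10248*(-1/5464) = -1281/683 ≈ -1.8755)
I - 1*(-31714) = -1281/683 - 1*(-31714) = -1281/683 + 31714 = 21659381/683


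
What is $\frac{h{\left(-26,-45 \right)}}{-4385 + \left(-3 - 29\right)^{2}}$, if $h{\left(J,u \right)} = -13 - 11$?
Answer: $\frac{24}{3361} \approx 0.0071407$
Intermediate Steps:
$h{\left(J,u \right)} = -24$
$\frac{h{\left(-26,-45 \right)}}{-4385 + \left(-3 - 29\right)^{2}} = - \frac{24}{-4385 + \left(-3 - 29\right)^{2}} = - \frac{24}{-4385 + \left(-32\right)^{2}} = - \frac{24}{-4385 + 1024} = - \frac{24}{-3361} = \left(-24\right) \left(- \frac{1}{3361}\right) = \frac{24}{3361}$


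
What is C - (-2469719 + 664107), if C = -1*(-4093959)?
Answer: 5899571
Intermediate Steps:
C = 4093959
C - (-2469719 + 664107) = 4093959 - (-2469719 + 664107) = 4093959 - 1*(-1805612) = 4093959 + 1805612 = 5899571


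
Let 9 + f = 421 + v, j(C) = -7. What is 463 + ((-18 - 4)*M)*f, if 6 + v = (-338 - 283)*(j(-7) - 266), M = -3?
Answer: 11216437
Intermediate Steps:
v = 169527 (v = -6 + (-338 - 283)*(-7 - 266) = -6 - 621*(-273) = -6 + 169533 = 169527)
f = 169939 (f = -9 + (421 + 169527) = -9 + 169948 = 169939)
463 + ((-18 - 4)*M)*f = 463 + ((-18 - 4)*(-3))*169939 = 463 - 22*(-3)*169939 = 463 + 66*169939 = 463 + 11215974 = 11216437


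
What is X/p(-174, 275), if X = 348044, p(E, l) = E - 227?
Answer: -348044/401 ≈ -867.94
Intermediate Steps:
p(E, l) = -227 + E
X/p(-174, 275) = 348044/(-227 - 174) = 348044/(-401) = 348044*(-1/401) = -348044/401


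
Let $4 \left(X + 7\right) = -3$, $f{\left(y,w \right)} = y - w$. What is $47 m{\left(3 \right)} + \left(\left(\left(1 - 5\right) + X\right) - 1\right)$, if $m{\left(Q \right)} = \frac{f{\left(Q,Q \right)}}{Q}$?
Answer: $- \frac{51}{4} \approx -12.75$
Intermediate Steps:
$X = - \frac{31}{4}$ ($X = -7 + \frac{1}{4} \left(-3\right) = -7 - \frac{3}{4} = - \frac{31}{4} \approx -7.75$)
$m{\left(Q \right)} = 0$ ($m{\left(Q \right)} = \frac{Q - Q}{Q} = \frac{0}{Q} = 0$)
$47 m{\left(3 \right)} + \left(\left(\left(1 - 5\right) + X\right) - 1\right) = 47 \cdot 0 + \left(\left(\left(1 - 5\right) - \frac{31}{4}\right) - 1\right) = 0 - \frac{51}{4} = - \frac{51}{4}$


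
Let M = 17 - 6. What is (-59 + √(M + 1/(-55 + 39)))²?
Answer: 55871/16 - 295*√7/2 ≈ 3101.7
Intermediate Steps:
M = 11
(-59 + √(M + 1/(-55 + 39)))² = (-59 + √(11 + 1/(-55 + 39)))² = (-59 + √(11 + 1/(-16)))² = (-59 + √(11 - 1/16))² = (-59 + √(175/16))² = (-59 + 5*√7/4)²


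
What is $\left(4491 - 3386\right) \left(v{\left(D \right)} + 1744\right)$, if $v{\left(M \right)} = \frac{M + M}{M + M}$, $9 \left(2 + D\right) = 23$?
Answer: $1928225$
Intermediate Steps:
$D = \frac{5}{9}$ ($D = -2 + \frac{1}{9} \cdot 23 = -2 + \frac{23}{9} = \frac{5}{9} \approx 0.55556$)
$v{\left(M \right)} = 1$ ($v{\left(M \right)} = \frac{2 M}{2 M} = 2 M \frac{1}{2 M} = 1$)
$\left(4491 - 3386\right) \left(v{\left(D \right)} + 1744\right) = \left(4491 - 3386\right) \left(1 + 1744\right) = 1105 \cdot 1745 = 1928225$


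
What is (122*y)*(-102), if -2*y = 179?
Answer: 1113738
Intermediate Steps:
y = -179/2 (y = -½*179 = -179/2 ≈ -89.500)
(122*y)*(-102) = (122*(-179/2))*(-102) = -10919*(-102) = 1113738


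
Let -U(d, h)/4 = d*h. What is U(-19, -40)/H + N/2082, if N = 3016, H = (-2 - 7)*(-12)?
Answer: -250148/9369 ≈ -26.700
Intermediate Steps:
H = 108 (H = -9*(-12) = 108)
U(d, h) = -4*d*h
U(-19, -40)/H + N/2082 = -4*(-19)*(-40)/108 + 3016/2082 = -3040*1/108 + 3016*(1/2082) = -760/27 + 1508/1041 = -250148/9369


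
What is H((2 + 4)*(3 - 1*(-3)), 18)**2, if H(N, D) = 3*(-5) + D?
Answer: 9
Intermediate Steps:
H(N, D) = -15 + D
H((2 + 4)*(3 - 1*(-3)), 18)**2 = (-15 + 18)**2 = 3**2 = 9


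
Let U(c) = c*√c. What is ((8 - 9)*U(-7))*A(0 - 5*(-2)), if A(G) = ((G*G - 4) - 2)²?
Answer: 61852*I*√7 ≈ 1.6365e+5*I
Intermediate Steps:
U(c) = c^(3/2)
A(G) = (-6 + G²)² (A(G) = ((G² - 4) - 2)² = ((-4 + G²) - 2)² = (-6 + G²)²)
((8 - 9)*U(-7))*A(0 - 5*(-2)) = ((8 - 9)*(-7)^(3/2))*(-6 + (0 - 5*(-2))²)² = (-(-7)*I*√7)*(-6 + (0 + 10)²)² = (7*I*√7)*(-6 + 10²)² = (7*I*√7)*(-6 + 100)² = (7*I*√7)*94² = (7*I*√7)*8836 = 61852*I*√7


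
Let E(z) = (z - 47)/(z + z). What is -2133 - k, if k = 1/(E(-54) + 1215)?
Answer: -280107801/131321 ≈ -2133.0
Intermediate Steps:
E(z) = (-47 + z)/(2*z) (E(z) = (-47 + z)/((2*z)) = (-47 + z)*(1/(2*z)) = (-47 + z)/(2*z))
k = 108/131321 (k = 1/((1/2)*(-47 - 54)/(-54) + 1215) = 1/((1/2)*(-1/54)*(-101) + 1215) = 1/(101/108 + 1215) = 1/(131321/108) = 108/131321 ≈ 0.00082241)
-2133 - k = -2133 - 1*108/131321 = -2133 - 108/131321 = -280107801/131321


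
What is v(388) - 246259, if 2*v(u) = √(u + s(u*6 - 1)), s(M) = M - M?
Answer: -246259 + √97 ≈ -2.4625e+5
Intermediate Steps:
s(M) = 0
v(u) = √u/2 (v(u) = √(u + 0)/2 = √u/2)
v(388) - 246259 = √388/2 - 246259 = (2*√97)/2 - 246259 = √97 - 246259 = -246259 + √97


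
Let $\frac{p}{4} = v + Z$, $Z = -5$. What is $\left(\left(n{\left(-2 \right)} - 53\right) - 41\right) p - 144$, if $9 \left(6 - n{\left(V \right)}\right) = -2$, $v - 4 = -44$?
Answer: $15656$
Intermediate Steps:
$v = -40$ ($v = 4 - 44 = -40$)
$n{\left(V \right)} = \frac{56}{9}$ ($n{\left(V \right)} = 6 - - \frac{2}{9} = 6 + \frac{2}{9} = \frac{56}{9}$)
$p = -180$ ($p = 4 \left(-40 - 5\right) = 4 \left(-45\right) = -180$)
$\left(\left(n{\left(-2 \right)} - 53\right) - 41\right) p - 144 = \left(\left(\frac{56}{9} - 53\right) - 41\right) \left(-180\right) - 144 = \left(- \frac{421}{9} - 41\right) \left(-180\right) - 144 = \left(- \frac{790}{9}\right) \left(-180\right) - 144 = 15800 - 144 = 15656$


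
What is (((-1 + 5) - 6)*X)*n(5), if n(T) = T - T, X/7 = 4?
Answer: 0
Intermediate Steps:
X = 28 (X = 7*4 = 28)
n(T) = 0
(((-1 + 5) - 6)*X)*n(5) = (((-1 + 5) - 6)*28)*0 = ((4 - 6)*28)*0 = -2*28*0 = -56*0 = 0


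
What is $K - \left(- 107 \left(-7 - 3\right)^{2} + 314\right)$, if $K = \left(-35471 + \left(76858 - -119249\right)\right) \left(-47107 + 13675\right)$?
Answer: $-5370372366$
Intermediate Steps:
$K = -5370382752$ ($K = \left(-35471 + \left(76858 + 119249\right)\right) \left(-33432\right) = \left(-35471 + 196107\right) \left(-33432\right) = 160636 \left(-33432\right) = -5370382752$)
$K - \left(- 107 \left(-7 - 3\right)^{2} + 314\right) = -5370382752 - \left(- 107 \left(-7 - 3\right)^{2} + 314\right) = -5370382752 - \left(- 107 \left(-10\right)^{2} + 314\right) = -5370382752 - \left(\left(-107\right) 100 + 314\right) = -5370382752 - \left(-10700 + 314\right) = -5370382752 - -10386 = -5370382752 + 10386 = -5370372366$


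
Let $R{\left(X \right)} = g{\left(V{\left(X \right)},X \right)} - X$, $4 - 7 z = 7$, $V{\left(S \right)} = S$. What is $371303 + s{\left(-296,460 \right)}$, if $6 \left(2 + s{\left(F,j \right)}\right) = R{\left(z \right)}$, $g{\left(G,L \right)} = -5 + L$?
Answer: $\frac{2227801}{6} \approx 3.713 \cdot 10^{5}$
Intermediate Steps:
$z = - \frac{3}{7}$ ($z = \frac{4}{7} - 1 = - \frac{3}{7} \approx -0.42857$)
$R{\left(X \right)} = -5$ ($R{\left(X \right)} = \left(-5 + X\right) - X = -5$)
$s{\left(F,j \right)} = - \frac{17}{6}$ ($s{\left(F,j \right)} = -2 + \frac{1}{6} \left(-5\right) = -2 - \frac{5}{6} = - \frac{17}{6}$)
$371303 + s{\left(-296,460 \right)} = 371303 - \frac{17}{6} = \frac{2227801}{6}$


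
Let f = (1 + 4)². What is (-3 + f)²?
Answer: 484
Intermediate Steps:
f = 25 (f = 5² = 25)
(-3 + f)² = (-3 + 25)² = 22² = 484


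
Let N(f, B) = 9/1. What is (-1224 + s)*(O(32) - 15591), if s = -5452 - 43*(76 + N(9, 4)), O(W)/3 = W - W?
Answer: 161070621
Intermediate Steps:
N(f, B) = 9 (N(f, B) = 9*1 = 9)
O(W) = 0 (O(W) = 3*(W - W) = 3*0 = 0)
s = -9107 (s = -5452 - 43*(76 + 9) = -5452 - 43*85 = -5452 - 1*3655 = -5452 - 3655 = -9107)
(-1224 + s)*(O(32) - 15591) = (-1224 - 9107)*(0 - 15591) = -10331*(-15591) = 161070621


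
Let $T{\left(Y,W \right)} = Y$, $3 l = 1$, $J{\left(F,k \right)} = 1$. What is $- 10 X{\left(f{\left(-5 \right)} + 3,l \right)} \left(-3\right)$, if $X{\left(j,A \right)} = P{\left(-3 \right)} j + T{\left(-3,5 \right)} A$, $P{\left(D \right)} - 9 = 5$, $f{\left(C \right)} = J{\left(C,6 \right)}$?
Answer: $1650$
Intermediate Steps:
$f{\left(C \right)} = 1$
$l = \frac{1}{3}$ ($l = \frac{1}{3} \cdot 1 = \frac{1}{3} \approx 0.33333$)
$P{\left(D \right)} = 14$ ($P{\left(D \right)} = 9 + 5 = 14$)
$X{\left(j,A \right)} = - 3 A + 14 j$ ($X{\left(j,A \right)} = 14 j - 3 A = - 3 A + 14 j$)
$- 10 X{\left(f{\left(-5 \right)} + 3,l \right)} \left(-3\right) = - 10 \left(\left(-3\right) \frac{1}{3} + 14 \left(1 + 3\right)\right) \left(-3\right) = - 10 \left(-1 + 14 \cdot 4\right) \left(-3\right) = - 10 \left(-1 + 56\right) \left(-3\right) = \left(-10\right) 55 \left(-3\right) = \left(-550\right) \left(-3\right) = 1650$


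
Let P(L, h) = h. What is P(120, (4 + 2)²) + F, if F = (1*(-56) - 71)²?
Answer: 16165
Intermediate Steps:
F = 16129 (F = (-56 - 71)² = (-127)² = 16129)
P(120, (4 + 2)²) + F = (4 + 2)² + 16129 = 6² + 16129 = 36 + 16129 = 16165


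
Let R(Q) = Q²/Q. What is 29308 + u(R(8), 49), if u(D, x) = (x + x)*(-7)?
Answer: 28622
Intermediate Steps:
R(Q) = Q
u(D, x) = -14*x (u(D, x) = (2*x)*(-7) = -14*x)
29308 + u(R(8), 49) = 29308 - 14*49 = 29308 - 686 = 28622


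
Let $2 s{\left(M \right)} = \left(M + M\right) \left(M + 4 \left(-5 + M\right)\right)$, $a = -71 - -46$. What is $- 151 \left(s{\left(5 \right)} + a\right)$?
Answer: $0$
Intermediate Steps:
$a = -25$ ($a = -71 + 46 = -25$)
$s{\left(M \right)} = M \left(-20 + 5 M\right)$ ($s{\left(M \right)} = \frac{\left(M + M\right) \left(M + 4 \left(-5 + M\right)\right)}{2} = \frac{2 M \left(M + \left(-20 + 4 M\right)\right)}{2} = \frac{2 M \left(-20 + 5 M\right)}{2} = M \left(-20 + 5 M\right)$)
$- 151 \left(s{\left(5 \right)} + a\right) = - 151 \left(5 \cdot 5 \left(-4 + 5\right) - 25\right) = - 151 \left(5 \cdot 5 \cdot 1 - 25\right) = - 151 \left(25 - 25\right) = \left(-151\right) 0 = 0$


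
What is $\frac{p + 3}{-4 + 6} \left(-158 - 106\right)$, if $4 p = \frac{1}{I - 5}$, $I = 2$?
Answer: $-385$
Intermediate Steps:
$p = - \frac{1}{12}$ ($p = \frac{1}{4 \left(2 - 5\right)} = \frac{1}{4 \left(-3\right)} = \frac{1}{4} \left(- \frac{1}{3}\right) = - \frac{1}{12} \approx -0.083333$)
$\frac{p + 3}{-4 + 6} \left(-158 - 106\right) = \frac{- \frac{1}{12} + 3}{-4 + 6} \left(-158 - 106\right) = \frac{1}{2} \cdot \frac{35}{12} \left(-264\right) = \frac{35}{24} \left(-264\right) = -385$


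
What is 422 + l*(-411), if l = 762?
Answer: -312760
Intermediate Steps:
422 + l*(-411) = 422 + 762*(-411) = 422 - 313182 = -312760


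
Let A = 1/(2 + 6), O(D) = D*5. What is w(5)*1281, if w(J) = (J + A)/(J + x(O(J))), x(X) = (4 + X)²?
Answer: 17507/2256 ≈ 7.7602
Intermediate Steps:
O(D) = 5*D
A = ⅛ (A = 1/8 = ⅛ ≈ 0.12500)
w(J) = (⅛ + J)/(J + (4 + 5*J)²) (w(J) = (J + ⅛)/(J + (4 + 5*J)²) = (⅛ + J)/(J + (4 + 5*J)²))
w(5)*1281 = ((1 + 8*5)/(8*(16 + 25*5² + 41*5)))*1281 = ((1 + 40)/(8*(16 + 25*25 + 205)))*1281 = ((⅛)*41/(16 + 625 + 205))*1281 = ((⅛)*41/846)*1281 = ((⅛)*(1/846)*41)*1281 = (41/6768)*1281 = 17507/2256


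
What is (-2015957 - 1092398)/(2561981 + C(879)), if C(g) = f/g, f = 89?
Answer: -2732244045/2251981388 ≈ -1.2133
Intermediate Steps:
C(g) = 89/g
(-2015957 - 1092398)/(2561981 + C(879)) = (-2015957 - 1092398)/(2561981 + 89/879) = -3108355/(2561981 + 89*(1/879)) = -3108355/(2561981 + 89/879) = -3108355/2251981388/879 = -3108355*879/2251981388 = -2732244045/2251981388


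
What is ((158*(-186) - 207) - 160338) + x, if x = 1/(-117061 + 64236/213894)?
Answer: -792608810314488/4173096883 ≈ -1.8993e+5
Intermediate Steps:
x = -35649/4173096883 (x = 1/(-117061 + 64236*(1/213894)) = 1/(-117061 + 10706/35649) = 1/(-4173096883/35649) = -35649/4173096883 ≈ -8.5426e-6)
((158*(-186) - 207) - 160338) + x = ((158*(-186) - 207) - 160338) - 35649/4173096883 = ((-29388 - 207) - 160338) - 35649/4173096883 = (-29595 - 160338) - 35649/4173096883 = -189933 - 35649/4173096883 = -792608810314488/4173096883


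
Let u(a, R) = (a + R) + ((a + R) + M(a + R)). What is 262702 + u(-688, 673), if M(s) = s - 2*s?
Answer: 262687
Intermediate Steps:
M(s) = -s (M(s) = s - 2*s = -s)
u(a, R) = R + a (u(a, R) = (a + R) + ((a + R) - (a + R)) = (R + a) + ((R + a) - (R + a)) = (R + a) + ((R + a) + (-R - a)) = (R + a) + 0 = R + a)
262702 + u(-688, 673) = 262702 + (673 - 688) = 262702 - 15 = 262687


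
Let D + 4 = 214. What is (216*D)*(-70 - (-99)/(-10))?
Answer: -3624264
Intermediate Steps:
D = 210 (D = -4 + 214 = 210)
(216*D)*(-70 - (-99)/(-10)) = (216*210)*(-70 - (-99)/(-10)) = 45360*(-70 - (-99)*(-1)/10) = 45360*(-70 - 1*99/10) = 45360*(-70 - 99/10) = 45360*(-799/10) = -3624264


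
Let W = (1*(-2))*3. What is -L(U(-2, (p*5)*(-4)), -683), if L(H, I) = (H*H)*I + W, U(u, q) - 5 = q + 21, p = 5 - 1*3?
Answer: 133874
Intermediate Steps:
p = 2 (p = 5 - 3 = 2)
W = -6 (W = -2*3 = -6)
U(u, q) = 26 + q (U(u, q) = 5 + (q + 21) = 5 + (21 + q) = 26 + q)
L(H, I) = -6 + I*H² (L(H, I) = (H*H)*I - 6 = H²*I - 6 = I*H² - 6 = -6 + I*H²)
-L(U(-2, (p*5)*(-4)), -683) = -(-6 - 683*(26 + (2*5)*(-4))²) = -(-6 - 683*(26 + 10*(-4))²) = -(-6 - 683*(26 - 40)²) = -(-6 - 683*(-14)²) = -(-6 - 683*196) = -(-6 - 133868) = -1*(-133874) = 133874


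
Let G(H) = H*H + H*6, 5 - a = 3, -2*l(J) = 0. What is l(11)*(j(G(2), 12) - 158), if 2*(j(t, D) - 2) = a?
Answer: 0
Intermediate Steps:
l(J) = 0 (l(J) = -1/2*0 = 0)
a = 2 (a = 5 - 1*3 = 5 - 3 = 2)
G(H) = H**2 + 6*H
j(t, D) = 3 (j(t, D) = 2 + (1/2)*2 = 2 + 1 = 3)
l(11)*(j(G(2), 12) - 158) = 0*(3 - 158) = 0*(-155) = 0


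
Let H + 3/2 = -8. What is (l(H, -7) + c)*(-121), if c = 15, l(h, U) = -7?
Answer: -968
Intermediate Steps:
H = -19/2 (H = -3/2 - 8 = -19/2 ≈ -9.5000)
(l(H, -7) + c)*(-121) = (-7 + 15)*(-121) = 8*(-121) = -968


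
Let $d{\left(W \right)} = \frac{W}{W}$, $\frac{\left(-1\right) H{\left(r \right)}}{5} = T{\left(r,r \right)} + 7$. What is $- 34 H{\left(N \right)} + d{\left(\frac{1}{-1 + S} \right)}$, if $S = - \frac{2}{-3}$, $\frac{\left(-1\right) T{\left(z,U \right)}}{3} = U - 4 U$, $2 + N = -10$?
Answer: $-17169$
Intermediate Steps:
$N = -12$ ($N = -2 - 10 = -12$)
$T{\left(z,U \right)} = 9 U$ ($T{\left(z,U \right)} = - 3 \left(U - 4 U\right) = - 3 \left(- 3 U\right) = 9 U$)
$H{\left(r \right)} = -35 - 45 r$ ($H{\left(r \right)} = - 5 \left(9 r + 7\right) = - 5 \left(7 + 9 r\right) = -35 - 45 r$)
$S = \frac{2}{3}$ ($S = \left(-2\right) \left(- \frac{1}{3}\right) = \frac{2}{3} \approx 0.66667$)
$d{\left(W \right)} = 1$
$- 34 H{\left(N \right)} + d{\left(\frac{1}{-1 + S} \right)} = - 34 \left(-35 - -540\right) + 1 = - 34 \left(-35 + 540\right) + 1 = \left(-34\right) 505 + 1 = -17170 + 1 = -17169$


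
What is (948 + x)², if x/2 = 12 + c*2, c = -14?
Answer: 839056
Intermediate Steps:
x = -32 (x = 2*(12 - 14*2) = 2*(12 - 28) = 2*(-16) = -32)
(948 + x)² = (948 - 32)² = 916² = 839056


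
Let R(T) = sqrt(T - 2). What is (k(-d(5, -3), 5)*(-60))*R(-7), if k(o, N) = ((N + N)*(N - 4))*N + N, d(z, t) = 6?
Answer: -9900*I ≈ -9900.0*I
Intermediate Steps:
R(T) = sqrt(-2 + T)
k(o, N) = N + 2*N**2*(-4 + N) (k(o, N) = ((2*N)*(-4 + N))*N + N = (2*N*(-4 + N))*N + N = 2*N**2*(-4 + N) + N = N + 2*N**2*(-4 + N))
(k(-d(5, -3), 5)*(-60))*R(-7) = ((5*(1 - 8*5 + 2*5**2))*(-60))*sqrt(-2 - 7) = ((5*(1 - 40 + 2*25))*(-60))*sqrt(-9) = ((5*(1 - 40 + 50))*(-60))*(3*I) = ((5*11)*(-60))*(3*I) = (55*(-60))*(3*I) = -9900*I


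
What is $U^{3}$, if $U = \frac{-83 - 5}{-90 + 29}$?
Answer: $\frac{681472}{226981} \approx 3.0023$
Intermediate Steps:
$U = \frac{88}{61}$ ($U = - \frac{88}{-61} = \left(-88\right) \left(- \frac{1}{61}\right) = \frac{88}{61} \approx 1.4426$)
$U^{3} = \left(\frac{88}{61}\right)^{3} = \frac{681472}{226981}$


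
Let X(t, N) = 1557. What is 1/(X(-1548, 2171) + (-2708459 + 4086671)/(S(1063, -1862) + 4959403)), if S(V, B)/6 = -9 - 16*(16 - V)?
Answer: 5059861/7879581789 ≈ 0.00064215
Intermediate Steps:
S(V, B) = -1590 + 96*V (S(V, B) = 6*(-9 - 16*(16 - V)) = 6*(-9 + (-256 + 16*V)) = 6*(-265 + 16*V) = -1590 + 96*V)
1/(X(-1548, 2171) + (-2708459 + 4086671)/(S(1063, -1862) + 4959403)) = 1/(1557 + (-2708459 + 4086671)/((-1590 + 96*1063) + 4959403)) = 1/(1557 + 1378212/((-1590 + 102048) + 4959403)) = 1/(1557 + 1378212/(100458 + 4959403)) = 1/(1557 + 1378212/5059861) = 1/(7879581789/5059861) = 5059861/7879581789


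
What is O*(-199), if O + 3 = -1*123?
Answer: 25074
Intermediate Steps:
O = -126 (O = -3 - 1*123 = -3 - 123 = -126)
O*(-199) = -126*(-199) = 25074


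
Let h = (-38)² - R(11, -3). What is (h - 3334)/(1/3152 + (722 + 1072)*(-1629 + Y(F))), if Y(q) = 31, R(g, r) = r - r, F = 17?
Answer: 851040/1290884489 ≈ 0.00065927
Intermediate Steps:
R(g, r) = 0
h = 1444 (h = (-38)² - 1*0 = 1444 + 0 = 1444)
(h - 3334)/(1/3152 + (722 + 1072)*(-1629 + Y(F))) = (1444 - 3334)/(1/3152 + (722 + 1072)*(-1629 + 31)) = -1890/(1/3152 + 1794*(-1598)) = -1890/(1/3152 - 2866812) = -1890/(-9036191423/3152) = -1890*(-3152/9036191423) = 851040/1290884489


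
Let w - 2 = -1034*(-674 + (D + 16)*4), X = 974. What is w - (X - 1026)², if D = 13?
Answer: 574270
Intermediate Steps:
w = 576974 (w = 2 - 1034*(-674 + (13 + 16)*4) = 2 - 1034*(-674 + 29*4) = 2 - 1034*(-674 + 116) = 2 - 1034*(-558) = 2 + 576972 = 576974)
w - (X - 1026)² = 576974 - (974 - 1026)² = 576974 - 1*(-52)² = 576974 - 1*2704 = 576974 - 2704 = 574270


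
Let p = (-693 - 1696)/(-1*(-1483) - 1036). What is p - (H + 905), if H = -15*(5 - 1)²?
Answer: -299644/447 ≈ -670.34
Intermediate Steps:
p = -2389/447 (p = -2389/(1483 - 1036) = -2389/447 ≈ -5.3445)
H = -240 (H = -15*4² = -15*16 = -240)
p - (H + 905) = -2389/447 - (-240 + 905) = -2389/447 - 1*665 = -2389/447 - 665 = -299644/447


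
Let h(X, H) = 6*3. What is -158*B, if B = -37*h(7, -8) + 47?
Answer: 97802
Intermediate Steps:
h(X, H) = 18
B = -619 (B = -37*18 + 47 = -666 + 47 = -619)
-158*B = -158*(-619) = 97802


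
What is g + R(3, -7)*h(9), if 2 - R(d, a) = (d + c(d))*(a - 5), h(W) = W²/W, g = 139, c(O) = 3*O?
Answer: 1453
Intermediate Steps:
h(W) = W
R(d, a) = 2 - 4*d*(-5 + a) (R(d, a) = 2 - (d + 3*d)*(a - 5) = 2 - 4*d*(-5 + a))
g + R(3, -7)*h(9) = 139 + (2 + 20*3 - 4*(-7)*3)*9 = 139 + (2 + 60 + 84)*9 = 139 + 146*9 = 139 + 1314 = 1453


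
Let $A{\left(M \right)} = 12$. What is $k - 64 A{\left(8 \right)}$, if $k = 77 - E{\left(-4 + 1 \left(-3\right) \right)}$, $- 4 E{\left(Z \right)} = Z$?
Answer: $- \frac{2771}{4} \approx -692.75$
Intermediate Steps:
$E{\left(Z \right)} = - \frac{Z}{4}$
$k = \frac{301}{4}$ ($k = 77 - - \frac{-4 + 1 \left(-3\right)}{4} = 77 - - \frac{-4 - 3}{4} = 77 - \left(- \frac{1}{4}\right) \left(-7\right) = 77 - \frac{7}{4} = \frac{301}{4} \approx 75.25$)
$k - 64 A{\left(8 \right)} = \frac{301}{4} - 768 = - \frac{2771}{4}$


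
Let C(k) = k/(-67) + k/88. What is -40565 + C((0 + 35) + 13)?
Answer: -29896531/737 ≈ -40565.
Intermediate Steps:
C(k) = -21*k/5896 (C(k) = k*(-1/67) + k*(1/88) = -k/67 + k/88 = -21*k/5896)
-40565 + C((0 + 35) + 13) = -40565 - 21*((0 + 35) + 13)/5896 = -40565 - 21*(35 + 13)/5896 = -40565 - 21/5896*48 = -40565 - 126/737 = -29896531/737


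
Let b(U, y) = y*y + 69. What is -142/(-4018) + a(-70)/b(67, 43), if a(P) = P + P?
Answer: -10363/275233 ≈ -0.037652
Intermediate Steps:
b(U, y) = 69 + y**2 (b(U, y) = y**2 + 69 = 69 + y**2)
a(P) = 2*P
-142/(-4018) + a(-70)/b(67, 43) = -142/(-4018) + (2*(-70))/(69 + 43**2) = -142*(-1/4018) - 140/(69 + 1849) = 71/2009 - 140/1918 = 71/2009 - 140*1/1918 = 71/2009 - 10/137 = -10363/275233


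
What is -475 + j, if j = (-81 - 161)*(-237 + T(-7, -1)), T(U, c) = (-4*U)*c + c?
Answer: 63897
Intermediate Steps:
T(U, c) = c - 4*U*c (T(U, c) = -4*U*c + c = c - 4*U*c)
j = 64372 (j = (-81 - 161)*(-237 - (1 - 4*(-7))) = -242*(-237 - (1 + 28)) = -242*(-237 - 1*29) = -242*(-237 - 29) = -242*(-266) = 64372)
-475 + j = -475 + 64372 = 63897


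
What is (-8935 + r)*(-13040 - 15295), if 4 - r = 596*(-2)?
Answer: 219284565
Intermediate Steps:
r = 1196 (r = 4 - 596*(-2) = 4 - 1*(-1192) = 4 + 1192 = 1196)
(-8935 + r)*(-13040 - 15295) = (-8935 + 1196)*(-13040 - 15295) = -7739*(-28335) = 219284565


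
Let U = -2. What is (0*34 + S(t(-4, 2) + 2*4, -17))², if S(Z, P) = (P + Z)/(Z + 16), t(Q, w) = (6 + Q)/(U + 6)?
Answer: 289/2401 ≈ 0.12037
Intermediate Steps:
t(Q, w) = 3/2 + Q/4 (t(Q, w) = (6 + Q)/(-2 + 6) = (6 + Q)/4 = (6 + Q)*(¼) = 3/2 + Q/4)
S(Z, P) = (P + Z)/(16 + Z)
(0*34 + S(t(-4, 2) + 2*4, -17))² = (0*34 + (-17 + ((3/2 + (¼)*(-4)) + 2*4))/(16 + ((3/2 + (¼)*(-4)) + 2*4)))² = (0 + (-17 + ((3/2 - 1) + 8))/(16 + ((3/2 - 1) + 8)))² = (0 + (-17 + (½ + 8))/(16 + (½ + 8)))² = (0 + (-17 + 17/2)/(16 + 17/2))² = (0 - 17/2/(49/2))² = (0 + (2/49)*(-17/2))² = (0 - 17/49)² = (-17/49)² = 289/2401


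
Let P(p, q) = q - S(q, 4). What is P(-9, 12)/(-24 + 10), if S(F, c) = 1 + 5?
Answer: -3/7 ≈ -0.42857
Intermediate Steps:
S(F, c) = 6
P(p, q) = -6 + q (P(p, q) = q - 1*6 = q - 6 = -6 + q)
P(-9, 12)/(-24 + 10) = (-6 + 12)/(-24 + 10) = 6/(-14) = 6*(-1/14) = -3/7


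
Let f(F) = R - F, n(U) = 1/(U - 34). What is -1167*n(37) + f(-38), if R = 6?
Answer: -345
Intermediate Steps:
n(U) = 1/(-34 + U)
f(F) = 6 - F
-1167*n(37) + f(-38) = -1167/(-34 + 37) + (6 - 1*(-38)) = -1167/3 + (6 + 38) = -1167*⅓ + 44 = -389 + 44 = -345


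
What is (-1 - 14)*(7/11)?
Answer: -105/11 ≈ -9.5455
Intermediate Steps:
(-1 - 14)*(7/11) = -105/11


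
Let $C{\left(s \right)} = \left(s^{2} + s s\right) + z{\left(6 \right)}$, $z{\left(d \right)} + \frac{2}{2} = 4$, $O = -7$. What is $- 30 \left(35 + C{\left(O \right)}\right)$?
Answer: $-4080$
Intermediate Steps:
$z{\left(d \right)} = 3$ ($z{\left(d \right)} = -1 + 4 = 3$)
$C{\left(s \right)} = 3 + 2 s^{2}$ ($C{\left(s \right)} = \left(s^{2} + s s\right) + 3 = \left(s^{2} + s^{2}\right) + 3 = 2 s^{2} + 3 = 3 + 2 s^{2}$)
$- 30 \left(35 + C{\left(O \right)}\right) = - 30 \left(35 + \left(3 + 2 \left(-7\right)^{2}\right)\right) = - 30 \left(35 + \left(3 + 2 \cdot 49\right)\right) = - 30 \left(35 + \left(3 + 98\right)\right) = - 30 \left(35 + 101\right) = \left(-30\right) 136 = -4080$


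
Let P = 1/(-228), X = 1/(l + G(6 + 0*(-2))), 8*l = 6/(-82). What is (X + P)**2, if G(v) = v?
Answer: 65464281/2478048400 ≈ 0.026418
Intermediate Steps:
l = -3/328 (l = (6/(-82))/8 = (-1/82*6)/8 = (1/8)*(-3/41) = -3/328 ≈ -0.0091463)
X = 328/1965 (X = 1/(-3/328 + (6 + 0*(-2))) = 1/(-3/328 + (6 + 0)) = 1/(-3/328 + 6) = 1/(1965/328) = 328/1965 ≈ 0.16692)
P = -1/228 ≈ -0.0043860
(X + P)**2 = (328/1965 - 1/228)**2 = (8091/49780)**2 = 65464281/2478048400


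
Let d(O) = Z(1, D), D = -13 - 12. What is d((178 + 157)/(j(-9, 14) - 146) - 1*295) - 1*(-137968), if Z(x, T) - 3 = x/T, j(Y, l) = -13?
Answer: 3449274/25 ≈ 1.3797e+5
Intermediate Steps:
D = -25
Z(x, T) = 3 + x/T
d(O) = 74/25 (d(O) = 3 + 1/(-25) = 3 + 1*(-1/25) = 3 - 1/25 = 74/25)
d((178 + 157)/(j(-9, 14) - 146) - 1*295) - 1*(-137968) = 74/25 - 1*(-137968) = 74/25 + 137968 = 3449274/25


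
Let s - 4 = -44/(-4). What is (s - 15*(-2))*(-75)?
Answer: -3375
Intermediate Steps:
s = 15 (s = 4 - 44/(-4) = 4 - 44*(-¼) = 4 + 11 = 15)
(s - 15*(-2))*(-75) = (15 - 15*(-2))*(-75) = (15 + 30)*(-75) = 45*(-75) = -3375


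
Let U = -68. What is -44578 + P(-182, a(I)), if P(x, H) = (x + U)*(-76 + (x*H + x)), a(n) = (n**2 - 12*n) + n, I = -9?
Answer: 8209922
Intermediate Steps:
a(n) = n**2 - 11*n
P(x, H) = (-68 + x)*(-76 + x + H*x) (P(x, H) = (x - 68)*(-76 + (x*H + x)) = (-68 + x)*(-76 + (H*x + x)) = (-68 + x)*(-76 + (x + H*x)) = (-68 + x)*(-76 + x + H*x))
-44578 + P(-182, a(I)) = -44578 + (5168 + (-182)**2 - 144*(-182) - 9*(-11 - 9)*(-182)**2 - 68*(-9*(-11 - 9))*(-182)) = -44578 + (5168 + 33124 + 26208 - 9*(-20)*33124 - 68*(-9*(-20))*(-182)) = -44578 + (5168 + 33124 + 26208 + 180*33124 - 68*180*(-182)) = -44578 + (5168 + 33124 + 26208 + 5962320 + 2227680) = -44578 + 8254500 = 8209922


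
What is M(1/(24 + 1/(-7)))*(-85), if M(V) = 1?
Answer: -85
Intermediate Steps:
M(1/(24 + 1/(-7)))*(-85) = 1*(-85) = -85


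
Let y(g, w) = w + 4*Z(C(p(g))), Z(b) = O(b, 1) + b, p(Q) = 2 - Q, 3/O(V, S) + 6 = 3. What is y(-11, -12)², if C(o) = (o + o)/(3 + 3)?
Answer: 16/9 ≈ 1.7778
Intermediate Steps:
O(V, S) = -1 (O(V, S) = 3/(-6 + 3) = 3/(-3) = 3*(-⅓) = -1)
C(o) = o/3 (C(o) = (2*o)/6 = (2*o)*(⅙) = o/3)
Z(b) = -1 + b
y(g, w) = -4/3 + w - 4*g/3 (y(g, w) = w + 4*(-1 + (2 - g)/3) = w + 4*(-1 + (⅔ - g/3)) = w + 4*(-⅓ - g/3) = w + (-4/3 - 4*g/3) = -4/3 + w - 4*g/3)
y(-11, -12)² = (-4/3 - 12 - 4/3*(-11))² = (-4/3 - 12 + 44/3)² = (4/3)² = 16/9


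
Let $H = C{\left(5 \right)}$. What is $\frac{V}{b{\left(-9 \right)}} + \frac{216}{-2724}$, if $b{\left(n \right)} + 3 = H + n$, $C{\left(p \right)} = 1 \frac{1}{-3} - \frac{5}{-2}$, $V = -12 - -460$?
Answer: $- \frac{611238}{13393} \approx -45.639$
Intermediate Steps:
$V = 448$ ($V = -12 + 460 = 448$)
$C{\left(p \right)} = \frac{13}{6}$ ($C{\left(p \right)} = 1 \left(- \frac{1}{3}\right) - - \frac{5}{2} = - \frac{1}{3} + \frac{5}{2} = \frac{13}{6}$)
$H = \frac{13}{6} \approx 2.1667$
$b{\left(n \right)} = - \frac{5}{6} + n$ ($b{\left(n \right)} = -3 + \left(\frac{13}{6} + n\right) = - \frac{5}{6} + n$)
$\frac{V}{b{\left(-9 \right)}} + \frac{216}{-2724} = \frac{448}{- \frac{5}{6} - 9} + \frac{216}{-2724} = \frac{448}{- \frac{59}{6}} + 216 \left(- \frac{1}{2724}\right) = 448 \left(- \frac{6}{59}\right) - \frac{18}{227} = - \frac{2688}{59} - \frac{18}{227} = - \frac{611238}{13393}$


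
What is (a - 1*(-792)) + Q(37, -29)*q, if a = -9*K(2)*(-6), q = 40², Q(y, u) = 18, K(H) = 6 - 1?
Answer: 29862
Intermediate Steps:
K(H) = 5
q = 1600
a = 270 (a = -9*5*(-6) = -45*(-6) = 270)
(a - 1*(-792)) + Q(37, -29)*q = (270 - 1*(-792)) + 18*1600 = (270 + 792) + 28800 = 1062 + 28800 = 29862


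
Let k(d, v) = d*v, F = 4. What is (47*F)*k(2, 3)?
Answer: 1128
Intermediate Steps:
(47*F)*k(2, 3) = (47*4)*(2*3) = 188*6 = 1128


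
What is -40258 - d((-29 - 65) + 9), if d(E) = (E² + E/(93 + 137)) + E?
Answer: -2180291/46 ≈ -47398.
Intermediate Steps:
d(E) = E² + 231*E/230 (d(E) = (E² + E/230) + E = E² + 231*E/230)
-40258 - d((-29 - 65) + 9) = -40258 - ((-29 - 65) + 9)*(231 + 230*((-29 - 65) + 9))/230 = -40258 - (-94 + 9)*(231 + 230*(-94 + 9))/230 = -40258 - (-85)*(231 + 230*(-85))/230 = -40258 - (-85)*(231 - 19550)/230 = -40258 - (-85)*(-19319)/230 = -40258 - 1*328423/46 = -40258 - 328423/46 = -2180291/46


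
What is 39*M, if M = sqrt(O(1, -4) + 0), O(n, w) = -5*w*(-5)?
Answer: 390*I ≈ 390.0*I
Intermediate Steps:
O(n, w) = 25*w
M = 10*I (M = sqrt(25*(-4) + 0) = sqrt(-100 + 0) = sqrt(-100) = 10*I ≈ 10.0*I)
39*M = 39*(10*I) = 390*I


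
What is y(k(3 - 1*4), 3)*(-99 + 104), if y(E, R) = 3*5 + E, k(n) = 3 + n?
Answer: 85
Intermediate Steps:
y(E, R) = 15 + E
y(k(3 - 1*4), 3)*(-99 + 104) = (15 + (3 + (3 - 1*4)))*(-99 + 104) = (15 + (3 + (3 - 4)))*5 = (15 + (3 - 1))*5 = (15 + 2)*5 = 17*5 = 85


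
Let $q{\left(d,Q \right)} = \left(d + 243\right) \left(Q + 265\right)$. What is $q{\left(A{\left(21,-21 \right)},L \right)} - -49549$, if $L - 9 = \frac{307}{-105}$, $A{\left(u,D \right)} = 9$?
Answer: $\frac{589301}{5} \approx 1.1786 \cdot 10^{5}$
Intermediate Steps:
$L = \frac{638}{105}$ ($L = 9 + \frac{307}{-105} = 9 + 307 \left(- \frac{1}{105}\right) = 9 - \frac{307}{105} = \frac{638}{105} \approx 6.0762$)
$q{\left(d,Q \right)} = \left(243 + d\right) \left(265 + Q\right)$
$q{\left(A{\left(21,-21 \right)},L \right)} - -49549 = \left(64395 + 243 \cdot \frac{638}{105} + 265 \cdot 9 + \frac{638}{105} \cdot 9\right) - -49549 = \left(64395 + \frac{51678}{35} + 2385 + \frac{1914}{35}\right) + 49549 = \frac{341556}{5} + 49549 = \frac{589301}{5}$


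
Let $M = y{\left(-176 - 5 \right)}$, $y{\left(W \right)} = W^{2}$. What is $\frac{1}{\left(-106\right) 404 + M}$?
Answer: $- \frac{1}{10063} \approx -9.9374 \cdot 10^{-5}$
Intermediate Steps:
$M = 32761$ ($M = \left(-176 - 5\right)^{2} = \left(-181\right)^{2} = 32761$)
$\frac{1}{\left(-106\right) 404 + M} = \frac{1}{\left(-106\right) 404 + 32761} = \frac{1}{-42824 + 32761} = \frac{1}{-10063} = - \frac{1}{10063}$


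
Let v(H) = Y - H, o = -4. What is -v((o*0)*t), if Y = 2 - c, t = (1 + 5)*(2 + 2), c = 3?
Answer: 1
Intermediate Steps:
t = 24 (t = 6*4 = 24)
Y = -1 (Y = 2 - 1*3 = 2 - 3 = -1)
v(H) = -1 - H
-v((o*0)*t) = -(-1 - (-4*0)*24) = -(-1 - 0*24) = -(-1 - 1*0) = -(-1 + 0) = -1*(-1) = 1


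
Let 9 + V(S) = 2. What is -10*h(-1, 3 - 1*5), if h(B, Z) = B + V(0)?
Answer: 80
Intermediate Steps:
V(S) = -7 (V(S) = -9 + 2 = -7)
h(B, Z) = -7 + B (h(B, Z) = B - 7 = -7 + B)
-10*h(-1, 3 - 1*5) = -10*(-7 - 1) = -10*(-8) = 80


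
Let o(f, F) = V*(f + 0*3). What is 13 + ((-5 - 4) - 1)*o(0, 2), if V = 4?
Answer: 13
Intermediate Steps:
o(f, F) = 4*f (o(f, F) = 4*(f + 0*3) = 4*(f + 0) = 4*f)
13 + ((-5 - 4) - 1)*o(0, 2) = 13 + ((-5 - 4) - 1)*(4*0) = 13 + (-9 - 1)*0 = 13 - 10*0 = 13 + 0 = 13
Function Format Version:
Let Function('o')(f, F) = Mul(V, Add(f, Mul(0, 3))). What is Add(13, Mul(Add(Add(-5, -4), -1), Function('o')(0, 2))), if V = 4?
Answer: 13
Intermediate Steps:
Function('o')(f, F) = Mul(4, f) (Function('o')(f, F) = Mul(4, Add(f, Mul(0, 3))) = Mul(4, Add(f, 0)) = Mul(4, f))
Add(13, Mul(Add(Add(-5, -4), -1), Function('o')(0, 2))) = Add(13, Mul(Add(Add(-5, -4), -1), Mul(4, 0))) = Add(13, Mul(Add(-9, -1), 0)) = Add(13, Mul(-10, 0)) = Add(13, 0) = 13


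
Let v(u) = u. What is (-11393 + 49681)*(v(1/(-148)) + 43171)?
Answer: 61158446604/37 ≈ 1.6529e+9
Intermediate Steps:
(-11393 + 49681)*(v(1/(-148)) + 43171) = (-11393 + 49681)*(1/(-148) + 43171) = 38288*(-1/148 + 43171) = 38288*(6389307/148) = 61158446604/37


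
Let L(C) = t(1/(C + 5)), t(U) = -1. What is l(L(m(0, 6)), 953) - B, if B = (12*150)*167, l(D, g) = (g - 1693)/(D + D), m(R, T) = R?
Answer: -300230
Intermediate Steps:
L(C) = -1
l(D, g) = (-1693 + g)/(2*D) (l(D, g) = (-1693 + g)/((2*D)) = (-1693 + g)*(1/(2*D)) = (-1693 + g)/(2*D))
B = 300600 (B = 1800*167 = 300600)
l(L(m(0, 6)), 953) - B = (½)*(-1693 + 953)/(-1) - 1*300600 = (½)*(-1)*(-740) - 300600 = 370 - 300600 = -300230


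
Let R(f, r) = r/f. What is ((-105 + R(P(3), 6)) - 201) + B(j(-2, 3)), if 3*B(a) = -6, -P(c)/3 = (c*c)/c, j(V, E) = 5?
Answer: -926/3 ≈ -308.67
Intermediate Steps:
P(c) = -3*c (P(c) = -3*c*c/c = -3*c²/c = -3*c)
B(a) = -2 (B(a) = (⅓)*(-6) = -2)
((-105 + R(P(3), 6)) - 201) + B(j(-2, 3)) = ((-105 + 6/((-3*3))) - 201) - 2 = ((-105 + 6/(-9)) - 201) - 2 = ((-105 + 6*(-⅑)) - 201) - 2 = ((-105 - ⅔) - 201) - 2 = (-317/3 - 201) - 2 = -920/3 - 2 = -926/3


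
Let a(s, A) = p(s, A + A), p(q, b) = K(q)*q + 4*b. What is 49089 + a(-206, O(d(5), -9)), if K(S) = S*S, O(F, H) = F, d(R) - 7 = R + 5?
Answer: -8692591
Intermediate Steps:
d(R) = 12 + R (d(R) = 7 + (R + 5) = 7 + (5 + R) = 12 + R)
K(S) = S**2
p(q, b) = q**3 + 4*b (p(q, b) = q**2*q + 4*b = q**3 + 4*b)
a(s, A) = s**3 + 8*A (a(s, A) = s**3 + 4*(A + A) = s**3 + 4*(2*A) = s**3 + 8*A)
49089 + a(-206, O(d(5), -9)) = 49089 + ((-206)**3 + 8*(12 + 5)) = 49089 + (-8741816 + 8*17) = 49089 + (-8741816 + 136) = 49089 - 8741680 = -8692591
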